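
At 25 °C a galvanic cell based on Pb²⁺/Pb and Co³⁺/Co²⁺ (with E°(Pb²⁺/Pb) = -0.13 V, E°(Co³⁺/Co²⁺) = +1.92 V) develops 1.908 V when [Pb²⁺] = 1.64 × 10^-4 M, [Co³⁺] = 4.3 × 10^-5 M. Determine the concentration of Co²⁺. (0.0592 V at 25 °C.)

0.84 M

From the Nernst equation, log Q = n(E° − E)/0.0592 = 2(2.05 − 1.908)/0.0592 = 4.797, so Q = 6.27 × 10^4.
With Q = [Pb²⁺]·[Co²⁺]^2/[Co³⁺]^2 and the known concentrations, [Co²⁺]^2 in the numerator gives [Co²⁺] = 0.84 M.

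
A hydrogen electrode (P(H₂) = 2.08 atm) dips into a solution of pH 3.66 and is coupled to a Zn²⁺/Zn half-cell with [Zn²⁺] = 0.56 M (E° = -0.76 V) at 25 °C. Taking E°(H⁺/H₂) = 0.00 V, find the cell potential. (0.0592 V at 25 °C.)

0.54 V

The hydrogen couple is the cathode, so E°_cell = 0.76 V; n = 2.
[H⁺] = 10^(−3.66) = 2.2 × 10^-4 M, and Q = [Zn²⁺]·P(H₂) / [H⁺]^2 = 2.43 × 10^7.
E = E° − (0.0592/2) log Q = 0.76 − (0.0592/2)(7.386) = 0.541 V.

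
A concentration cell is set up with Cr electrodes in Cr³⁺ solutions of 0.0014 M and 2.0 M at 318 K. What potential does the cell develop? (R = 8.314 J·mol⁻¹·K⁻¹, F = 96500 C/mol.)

Both half-cells are Cr³⁺/Cr, so E°_cell = 0. The concentrated side is the cathode; the cell reaction moves Cr³⁺ from high to low concentration with n = 3.
Q = [Cr³⁺]_dilute/[Cr³⁺]_conc = 0.0014/2.0 = 7 × 10^-4.
E = 0 − (RT/nF) ln Q = −((8.314×318)/(3×96500))(-7.264) = 0.0663 V.

0.066 V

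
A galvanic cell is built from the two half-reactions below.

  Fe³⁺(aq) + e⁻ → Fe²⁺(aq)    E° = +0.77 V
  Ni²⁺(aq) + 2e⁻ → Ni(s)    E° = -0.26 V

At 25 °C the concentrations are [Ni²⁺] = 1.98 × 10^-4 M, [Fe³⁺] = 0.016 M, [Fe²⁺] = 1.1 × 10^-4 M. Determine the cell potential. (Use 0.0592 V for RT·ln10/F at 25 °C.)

1.27 V

The Fe³⁺/Fe²⁺ couple has the higher reduction potential and acts as the cathode, so E°_cell = +0.77 − (-0.26) = 1.03 V.
Balancing electrons gives n = 2; the reaction quotient is Q = [Ni²⁺]·[Fe²⁺]^2/[Fe³⁺]^2 = 9.36 × 10^-9.
At 25 °C, E = E° − (0.0592/n) log Q = 1.03 − (0.0592/2)(-8.029) = 1.030 + 0.238 = 1.268 V.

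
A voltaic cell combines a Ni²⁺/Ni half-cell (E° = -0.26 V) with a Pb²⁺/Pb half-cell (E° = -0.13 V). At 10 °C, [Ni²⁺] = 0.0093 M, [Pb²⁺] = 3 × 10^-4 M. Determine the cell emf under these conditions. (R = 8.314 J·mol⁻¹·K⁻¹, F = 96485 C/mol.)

The Pb²⁺/Pb couple has the higher reduction potential and acts as the cathode, so E°_cell = -0.13 − (-0.26) = 0.13 V.
Balancing electrons gives n = 2; the reaction quotient is Q = [Ni²⁺]/[Pb²⁺] = 31.0.
E = E° − (RT/nF) ln Q = 0.13 − (8.314×283)/(2×96485) × (3.434) = 0.130 − 0.042 = 0.088 V.

0.088 V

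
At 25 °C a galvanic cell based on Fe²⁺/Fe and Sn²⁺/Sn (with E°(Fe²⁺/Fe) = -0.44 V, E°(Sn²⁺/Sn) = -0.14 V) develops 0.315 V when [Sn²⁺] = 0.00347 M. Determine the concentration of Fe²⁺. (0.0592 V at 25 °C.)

From the Nernst equation, log Q = n(E° − E)/0.0592 = 2(0.30 − 0.315)/0.0592 = -0.507, so Q = 0.311.
With Q = [Fe²⁺]/[Sn²⁺] and the known concentrations, [Fe²⁺] in the numerator gives [Fe²⁺] = 0.0011 M.

0.0011 M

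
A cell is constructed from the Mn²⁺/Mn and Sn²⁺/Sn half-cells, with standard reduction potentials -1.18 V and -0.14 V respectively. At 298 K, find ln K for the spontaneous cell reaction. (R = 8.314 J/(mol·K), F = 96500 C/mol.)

E°_cell = -0.14 − (-1.18) = 1.04 V, with n = 2 electrons transferred.
At equilibrium E = 0, so the Nernst equation gives ln K = nFE°/RT = (2)(96500)(1.04)/((8.314)(298)) = 81.01.

ln K = 81.0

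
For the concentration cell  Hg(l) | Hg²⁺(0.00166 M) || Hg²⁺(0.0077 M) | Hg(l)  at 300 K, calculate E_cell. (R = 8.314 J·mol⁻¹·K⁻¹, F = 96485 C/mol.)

0.020 V

Both half-cells are Hg²⁺/Hg, so E°_cell = 0. The concentrated side is the cathode; the cell reaction moves Hg²⁺ from high to low concentration with n = 2.
Q = [Hg²⁺]_dilute/[Hg²⁺]_conc = 0.00166/0.0077 = 0.216.
E = 0 − (RT/nF) ln Q = −((8.314×300)/(2×96485))(-1.534) = 0.0198 V.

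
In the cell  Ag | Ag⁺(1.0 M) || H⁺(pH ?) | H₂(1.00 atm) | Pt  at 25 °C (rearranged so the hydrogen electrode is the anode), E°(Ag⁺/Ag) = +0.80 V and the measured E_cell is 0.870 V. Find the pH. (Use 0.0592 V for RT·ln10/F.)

E°_cell = 0.80 V and n = 2.
log Q = n(E° − E)/0.0592 = 2×(0.80 − 0.870)/0.0592 = -2.365.
With Q = [H⁺]^2 / ([Ag⁺]^2·P(H₂)), solving for [H⁺] gives log[H⁺] = -1.182, so pH = 1.18.

pH = 1.18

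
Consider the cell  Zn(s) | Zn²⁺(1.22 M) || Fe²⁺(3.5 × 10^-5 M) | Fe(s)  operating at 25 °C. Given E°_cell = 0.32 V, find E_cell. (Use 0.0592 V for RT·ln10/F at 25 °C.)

0.186 V

Balancing electrons gives n = 2; the reaction quotient is Q = [Zn²⁺]/[Fe²⁺] = 3.49 × 10^4.
At 25 °C, E = E° − (0.0592/n) log Q = 0.32 − (0.0592/2)(4.542) = 0.320 − 0.134 = 0.186 V.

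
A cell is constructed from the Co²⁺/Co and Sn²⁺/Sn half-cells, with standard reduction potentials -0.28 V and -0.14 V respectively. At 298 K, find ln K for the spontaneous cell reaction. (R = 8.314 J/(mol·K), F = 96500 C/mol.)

ln K = 10.9

E°_cell = -0.14 − (-0.28) = 0.14 V, with n = 2 electrons transferred.
At equilibrium E = 0, so the Nernst equation gives ln K = nFE°/RT = (2)(96500)(0.14)/((8.314)(298)) = 10.91.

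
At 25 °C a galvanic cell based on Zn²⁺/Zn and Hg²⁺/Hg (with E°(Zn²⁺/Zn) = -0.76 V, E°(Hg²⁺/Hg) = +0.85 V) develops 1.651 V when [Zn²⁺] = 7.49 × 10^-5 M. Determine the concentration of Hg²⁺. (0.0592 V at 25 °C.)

From the Nernst equation, log Q = n(E° − E)/0.0592 = 2(1.61 − 1.651)/0.0592 = -1.385, so Q = 0.0412.
With Q = [Zn²⁺]/[Hg²⁺] and the known concentrations, [Hg²⁺] in the denominator gives [Hg²⁺] = 0.0018 M.

0.0018 M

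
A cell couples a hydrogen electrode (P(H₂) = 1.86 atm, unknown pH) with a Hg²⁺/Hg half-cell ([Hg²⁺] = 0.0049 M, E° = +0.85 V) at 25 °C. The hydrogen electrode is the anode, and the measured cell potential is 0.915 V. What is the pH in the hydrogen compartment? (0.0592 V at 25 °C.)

pH = 2.12

E°_cell = 0.85 V and n = 2.
log Q = n(E° − E)/0.0592 = 2×(0.85 − 0.915)/0.0592 = -2.196.
With Q = [H⁺]^2 / ([Hg²⁺]·P(H₂)), solving for [H⁺] gives log[H⁺] = -2.118, so pH = 2.12.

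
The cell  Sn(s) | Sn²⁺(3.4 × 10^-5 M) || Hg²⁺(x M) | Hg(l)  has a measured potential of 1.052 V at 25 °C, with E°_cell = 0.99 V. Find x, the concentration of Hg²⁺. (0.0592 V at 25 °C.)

0.0042 M

From the Nernst equation, log Q = n(E° − E)/0.0592 = 2(0.99 − 1.052)/0.0592 = -2.095, so Q = 0.00804.
With Q = [Sn²⁺]/[Hg²⁺] and the known concentrations, [Hg²⁺] in the denominator gives [Hg²⁺] = 0.0042 M.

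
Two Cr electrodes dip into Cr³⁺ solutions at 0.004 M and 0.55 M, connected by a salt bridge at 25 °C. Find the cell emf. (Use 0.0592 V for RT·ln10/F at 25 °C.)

Both half-cells are Cr³⁺/Cr, so E°_cell = 0. The concentrated side is the cathode; the cell reaction moves Cr³⁺ from high to low concentration with n = 3.
Q = [Cr³⁺]_dilute/[Cr³⁺]_conc = 0.004/0.55 = 0.00727.
E = 0 − (0.0592/3) log Q = −(0.0592/3)(-2.138) = 0.0422 V.

0.042 V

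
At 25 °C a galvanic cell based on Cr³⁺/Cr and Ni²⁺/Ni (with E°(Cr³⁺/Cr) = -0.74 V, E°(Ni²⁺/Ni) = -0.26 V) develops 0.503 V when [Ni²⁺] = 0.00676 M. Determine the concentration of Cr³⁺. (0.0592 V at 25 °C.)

3.8 × 10^-5 M

From the Nernst equation, log Q = n(E° − E)/0.0592 = 6(0.48 − 0.503)/0.0592 = -2.331, so Q = 0.00467.
With Q = [Cr³⁺]^2/[Ni²⁺]^3 and the known concentrations, [Cr³⁺]^2 in the numerator gives [Cr³⁺] = 3.8 × 10^-5 M.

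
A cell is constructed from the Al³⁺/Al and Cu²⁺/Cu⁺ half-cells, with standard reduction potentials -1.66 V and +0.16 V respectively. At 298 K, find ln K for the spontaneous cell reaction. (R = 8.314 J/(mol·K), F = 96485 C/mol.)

ln K = 212.6

E°_cell = +0.16 − (-1.66) = 1.82 V, with n = 3 electrons transferred.
At equilibrium E = 0, so the Nernst equation gives ln K = nFE°/RT = (3)(96485)(1.82)/((8.314)(298)) = 212.63.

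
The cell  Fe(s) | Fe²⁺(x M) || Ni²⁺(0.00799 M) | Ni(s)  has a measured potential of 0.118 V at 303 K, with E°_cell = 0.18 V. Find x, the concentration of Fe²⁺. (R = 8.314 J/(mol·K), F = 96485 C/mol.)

From the Nernst equation, ln Q = nF(E° − E)/RT = 2×96485×(0.18 − 0.118)/(8.314×303) = 4.749, so Q = 116.
With Q = [Fe²⁺]/[Ni²⁺] and the known concentrations, [Fe²⁺] in the numerator gives [Fe²⁺] = 0.92 M.

0.92 M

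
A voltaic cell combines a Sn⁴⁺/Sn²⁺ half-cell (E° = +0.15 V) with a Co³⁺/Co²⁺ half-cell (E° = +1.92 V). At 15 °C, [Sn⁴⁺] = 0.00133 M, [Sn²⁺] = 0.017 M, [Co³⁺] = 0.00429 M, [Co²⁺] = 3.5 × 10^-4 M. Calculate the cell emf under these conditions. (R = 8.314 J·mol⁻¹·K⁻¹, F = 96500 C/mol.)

1.86 V

The Co³⁺/Co²⁺ couple has the higher reduction potential and acts as the cathode, so E°_cell = +1.92 − (+0.15) = 1.77 V.
Balancing electrons gives n = 2; the reaction quotient is Q = [Sn⁴⁺]·[Co²⁺]^2/([Sn²⁺]·[Co³⁺]^2) = 5.21 × 10^-4.
E = E° − (RT/nF) ln Q = 1.77 − (8.314×288)/(2×96500) × (-7.560) = 1.770 + 0.094 = 1.864 V.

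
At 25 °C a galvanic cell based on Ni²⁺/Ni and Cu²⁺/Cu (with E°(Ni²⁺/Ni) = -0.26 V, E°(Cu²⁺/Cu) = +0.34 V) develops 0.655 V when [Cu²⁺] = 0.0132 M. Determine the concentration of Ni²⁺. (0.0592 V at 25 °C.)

From the Nernst equation, log Q = n(E° − E)/0.0592 = 2(0.60 − 0.655)/0.0592 = -1.858, so Q = 0.0139.
With Q = [Ni²⁺]/[Cu²⁺] and the known concentrations, [Ni²⁺] in the numerator gives [Ni²⁺] = 1.8 × 10^-4 M.

1.8 × 10^-4 M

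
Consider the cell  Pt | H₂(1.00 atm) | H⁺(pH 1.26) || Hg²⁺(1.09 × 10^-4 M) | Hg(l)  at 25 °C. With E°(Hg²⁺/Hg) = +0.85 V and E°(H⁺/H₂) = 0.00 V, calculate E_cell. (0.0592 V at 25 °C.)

The Hg²⁺/Hg couple is the cathode, so E°_cell = 0.85 V; n = 2.
[H⁺] = 10^(−1.26) = 0.055 M, and Q = [H⁺]^2 / ([Hg²⁺]·P(H₂)) = 27.7.
E = E° − (0.0592/2) log Q = 0.85 − (0.0592/2)(1.443) = 0.807 V.

0.81 V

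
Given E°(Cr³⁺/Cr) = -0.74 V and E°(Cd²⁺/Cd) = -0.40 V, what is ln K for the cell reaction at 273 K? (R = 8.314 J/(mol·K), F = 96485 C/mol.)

ln K = 86.7

E°_cell = -0.40 − (-0.74) = 0.34 V, with n = 6 electrons transferred.
At equilibrium E = 0, so the Nernst equation gives ln K = nFE°/RT = (6)(96485)(0.34)/((8.314)(273)) = 86.72.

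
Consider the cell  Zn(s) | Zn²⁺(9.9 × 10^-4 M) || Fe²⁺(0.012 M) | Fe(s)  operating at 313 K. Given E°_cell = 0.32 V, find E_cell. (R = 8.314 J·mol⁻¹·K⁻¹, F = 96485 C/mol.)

0.354 V

Balancing electrons gives n = 2; the reaction quotient is Q = [Zn²⁺]/[Fe²⁺] = 0.0825.
E = E° − (RT/nF) ln Q = 0.32 − (8.314×313)/(2×96485) × (-2.495) = 0.320 + 0.034 = 0.354 V.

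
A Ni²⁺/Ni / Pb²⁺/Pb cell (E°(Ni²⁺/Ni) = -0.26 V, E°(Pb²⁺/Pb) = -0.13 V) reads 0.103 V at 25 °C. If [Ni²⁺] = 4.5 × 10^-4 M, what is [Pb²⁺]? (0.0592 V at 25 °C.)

From the Nernst equation, log Q = n(E° − E)/0.0592 = 2(0.13 − 0.103)/0.0592 = 0.912, so Q = 8.17.
With Q = [Ni²⁺]/[Pb²⁺] and the known concentrations, [Pb²⁺] in the denominator gives [Pb²⁺] = 5.5 × 10^-5 M.

5.5 × 10^-5 M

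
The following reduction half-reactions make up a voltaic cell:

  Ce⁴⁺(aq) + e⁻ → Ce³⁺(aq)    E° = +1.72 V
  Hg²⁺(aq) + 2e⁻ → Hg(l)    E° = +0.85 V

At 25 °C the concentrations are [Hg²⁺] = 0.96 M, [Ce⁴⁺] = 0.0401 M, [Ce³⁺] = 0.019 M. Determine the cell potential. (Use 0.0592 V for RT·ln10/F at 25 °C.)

The Ce⁴⁺/Ce³⁺ couple has the higher reduction potential and acts as the cathode, so E°_cell = +1.72 − (+0.85) = 0.87 V.
Balancing electrons gives n = 2; the reaction quotient is Q = [Hg²⁺]·[Ce³⁺]^2/[Ce⁴⁺]^2 = 0.216.
At 25 °C, E = E° − (0.0592/n) log Q = 0.87 − (0.0592/2)(-0.667) = 0.870 + 0.020 = 0.890 V.

0.890 V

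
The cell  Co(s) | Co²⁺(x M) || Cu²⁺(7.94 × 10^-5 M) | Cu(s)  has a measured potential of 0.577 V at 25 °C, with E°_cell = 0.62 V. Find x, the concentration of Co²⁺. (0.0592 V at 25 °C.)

0.0023 M

From the Nernst equation, log Q = n(E° − E)/0.0592 = 2(0.62 − 0.577)/0.0592 = 1.453, so Q = 28.4.
With Q = [Co²⁺]/[Cu²⁺] and the known concentrations, [Co²⁺] in the numerator gives [Co²⁺] = 0.0023 M.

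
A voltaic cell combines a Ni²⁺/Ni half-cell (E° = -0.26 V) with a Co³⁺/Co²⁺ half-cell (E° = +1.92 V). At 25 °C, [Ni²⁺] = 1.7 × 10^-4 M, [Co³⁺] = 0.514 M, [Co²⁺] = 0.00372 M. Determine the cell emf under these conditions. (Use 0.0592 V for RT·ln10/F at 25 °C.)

The Co³⁺/Co²⁺ couple has the higher reduction potential and acts as the cathode, so E°_cell = +1.92 − (-0.26) = 2.18 V.
Balancing electrons gives n = 2; the reaction quotient is Q = [Ni²⁺]·[Co²⁺]^2/[Co³⁺]^2 = 8.9 × 10^-9.
At 25 °C, E = E° − (0.0592/n) log Q = 2.18 − (0.0592/2)(-8.050) = 2.180 + 0.238 = 2.418 V.

2.42 V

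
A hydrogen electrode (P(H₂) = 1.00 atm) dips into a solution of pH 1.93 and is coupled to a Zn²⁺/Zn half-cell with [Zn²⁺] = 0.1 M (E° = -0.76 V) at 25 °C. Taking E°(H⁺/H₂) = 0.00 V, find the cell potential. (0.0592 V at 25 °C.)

The hydrogen couple is the cathode, so E°_cell = 0.76 V; n = 2.
[H⁺] = 10^(−1.93) = 0.012 M, and Q = [Zn²⁺]·P(H₂) / [H⁺]^2 = 724.
E = E° − (0.0592/2) log Q = 0.76 − (0.0592/2)(2.860) = 0.675 V.

0.68 V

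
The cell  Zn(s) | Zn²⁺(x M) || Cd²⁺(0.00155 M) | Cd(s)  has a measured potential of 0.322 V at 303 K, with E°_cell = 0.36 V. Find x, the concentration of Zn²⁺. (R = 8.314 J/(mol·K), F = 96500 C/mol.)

0.028 M

From the Nernst equation, ln Q = nF(E° − E)/RT = 2×96500×(0.36 − 0.322)/(8.314×303) = 2.911, so Q = 18.4.
With Q = [Zn²⁺]/[Cd²⁺] and the known concentrations, [Zn²⁺] in the numerator gives [Zn²⁺] = 0.028 M.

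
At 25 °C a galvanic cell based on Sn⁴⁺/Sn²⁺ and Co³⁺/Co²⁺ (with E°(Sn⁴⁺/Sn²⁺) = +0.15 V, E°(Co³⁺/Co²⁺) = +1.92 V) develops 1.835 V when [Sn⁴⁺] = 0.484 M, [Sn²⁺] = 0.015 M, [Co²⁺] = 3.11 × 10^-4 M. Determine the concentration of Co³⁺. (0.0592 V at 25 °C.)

From the Nernst equation, log Q = n(E° − E)/0.0592 = 2(1.77 − 1.835)/0.0592 = -2.196, so Q = 0.00637.
With Q = [Sn⁴⁺]·[Co²⁺]^2/([Sn²⁺]·[Co³⁺]^2) and the known concentrations, [Co³⁺]^2 in the denominator gives [Co³⁺] = 0.022 M.

0.022 M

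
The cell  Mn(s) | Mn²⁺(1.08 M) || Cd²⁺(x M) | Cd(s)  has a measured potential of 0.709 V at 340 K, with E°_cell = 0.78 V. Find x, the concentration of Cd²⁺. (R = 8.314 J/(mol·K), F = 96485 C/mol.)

0.0085 M

From the Nernst equation, ln Q = nF(E° − E)/RT = 2×96485×(0.78 − 0.709)/(8.314×340) = 4.847, so Q = 127.
With Q = [Mn²⁺]/[Cd²⁺] and the known concentrations, [Cd²⁺] in the denominator gives [Cd²⁺] = 0.0085 M.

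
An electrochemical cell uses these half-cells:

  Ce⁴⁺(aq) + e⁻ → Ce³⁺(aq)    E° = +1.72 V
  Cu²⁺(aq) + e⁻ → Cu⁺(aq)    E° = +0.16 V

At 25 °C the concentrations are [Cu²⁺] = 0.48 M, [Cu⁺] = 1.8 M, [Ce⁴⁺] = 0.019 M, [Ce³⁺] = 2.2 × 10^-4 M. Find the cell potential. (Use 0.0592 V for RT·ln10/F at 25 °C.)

1.71 V

The Ce⁴⁺/Ce³⁺ couple has the higher reduction potential and acts as the cathode, so E°_cell = +1.72 − (+0.16) = 1.56 V.
Balancing electrons gives n = 1; the reaction quotient is Q = [Cu²⁺]·[Ce³⁺]/([Cu⁺]·[Ce⁴⁺]) = 0.00309.
At 25 °C, E = E° − (0.0592/n) log Q = 1.56 − (0.0592/1)(-2.510) = 1.560 + 0.149 = 1.709 V.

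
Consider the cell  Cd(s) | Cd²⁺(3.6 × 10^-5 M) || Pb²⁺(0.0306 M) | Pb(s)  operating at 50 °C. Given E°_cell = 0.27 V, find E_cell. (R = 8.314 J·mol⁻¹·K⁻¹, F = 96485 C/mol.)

Balancing electrons gives n = 2; the reaction quotient is Q = [Cd²⁺]/[Pb²⁺] = 0.00118.
E = E° − (RT/nF) ln Q = 0.27 − (8.314×323)/(2×96485) × (-6.745) = 0.270 + 0.094 = 0.364 V.

0.364 V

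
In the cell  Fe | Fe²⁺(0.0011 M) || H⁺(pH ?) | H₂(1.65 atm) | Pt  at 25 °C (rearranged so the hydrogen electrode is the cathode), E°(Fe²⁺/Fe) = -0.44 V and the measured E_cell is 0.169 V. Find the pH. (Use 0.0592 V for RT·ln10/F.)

pH = 5.95

E°_cell = 0.44 V and n = 2.
log Q = n(E° − E)/0.0592 = 2×(0.44 − 0.169)/0.0592 = 9.155.
With Q = [Fe²⁺]·P(H₂) / [H⁺]^2, solving for [H⁺] gives log[H⁺] = -5.948, so pH = 5.95.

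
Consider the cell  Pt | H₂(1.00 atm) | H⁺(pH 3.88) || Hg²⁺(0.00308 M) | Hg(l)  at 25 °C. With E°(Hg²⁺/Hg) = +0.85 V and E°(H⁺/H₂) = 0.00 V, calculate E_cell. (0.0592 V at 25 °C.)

The Hg²⁺/Hg couple is the cathode, so E°_cell = 0.85 V; n = 2.
[H⁺] = 10^(−3.88) = 1.3 × 10^-4 M, and Q = [H⁺]^2 / ([Hg²⁺]·P(H₂)) = 5.64 × 10^-6.
E = E° − (0.0592/2) log Q = 0.85 − (0.0592/2)(-5.249) = 1.005 V.

1.01 V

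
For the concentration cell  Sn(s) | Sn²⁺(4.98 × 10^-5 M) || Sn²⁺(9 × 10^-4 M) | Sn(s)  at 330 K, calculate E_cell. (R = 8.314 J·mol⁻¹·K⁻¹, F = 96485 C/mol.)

0.041 V

Both half-cells are Sn²⁺/Sn, so E°_cell = 0. The concentrated side is the cathode; the cell reaction moves Sn²⁺ from high to low concentration with n = 2.
Q = [Sn²⁺]_dilute/[Sn²⁺]_conc = 4.98 × 10^-5/9 × 10^-4 = 0.0553.
E = 0 − (RT/nF) ln Q = −((8.314×330)/(2×96485))(-2.894) = 0.0411 V.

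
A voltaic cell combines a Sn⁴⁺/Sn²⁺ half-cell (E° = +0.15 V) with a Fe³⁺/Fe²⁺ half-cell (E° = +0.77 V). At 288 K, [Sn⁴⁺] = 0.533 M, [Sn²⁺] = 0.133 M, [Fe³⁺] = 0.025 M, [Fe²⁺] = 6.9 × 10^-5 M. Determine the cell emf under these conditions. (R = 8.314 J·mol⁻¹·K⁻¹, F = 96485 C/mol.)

The Fe³⁺/Fe²⁺ couple has the higher reduction potential and acts as the cathode, so E°_cell = +0.77 − (+0.15) = 0.62 V.
Balancing electrons gives n = 2; the reaction quotient is Q = [Sn⁴⁺]·[Fe²⁺]^2/([Sn²⁺]·[Fe³⁺]^2) = 3.05 × 10^-5.
E = E° − (RT/nF) ln Q = 0.62 − (8.314×288)/(2×96485) × (-10.397) = 0.620 + 0.129 = 0.749 V.

0.749 V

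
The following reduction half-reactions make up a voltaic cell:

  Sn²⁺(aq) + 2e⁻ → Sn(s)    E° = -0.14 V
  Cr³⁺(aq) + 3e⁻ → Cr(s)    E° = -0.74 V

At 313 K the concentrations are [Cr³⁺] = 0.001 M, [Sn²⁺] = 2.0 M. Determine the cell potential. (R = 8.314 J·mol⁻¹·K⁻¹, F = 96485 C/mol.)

The Sn²⁺/Sn couple has the higher reduction potential and acts as the cathode, so E°_cell = -0.14 − (-0.74) = 0.60 V.
Balancing electrons gives n = 6; the reaction quotient is Q = [Cr³⁺]^2/[Sn²⁺]^3 = 1.25 × 10^-7.
E = E° − (RT/nF) ln Q = 0.60 − (8.314×313)/(6×96485) × (-15.895) = 0.600 + 0.071 = 0.671 V.

0.671 V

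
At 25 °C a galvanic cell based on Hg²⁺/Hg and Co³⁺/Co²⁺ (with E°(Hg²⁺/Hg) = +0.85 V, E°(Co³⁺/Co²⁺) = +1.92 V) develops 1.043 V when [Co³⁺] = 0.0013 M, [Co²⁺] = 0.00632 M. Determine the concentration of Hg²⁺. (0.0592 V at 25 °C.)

0.35 M

From the Nernst equation, log Q = n(E° − E)/0.0592 = 2(1.07 − 1.043)/0.0592 = 0.912, so Q = 8.17.
With Q = [Hg²⁺]·[Co²⁺]^2/[Co³⁺]^2 and the known concentrations, [Hg²⁺] in the numerator gives [Hg²⁺] = 0.35 M.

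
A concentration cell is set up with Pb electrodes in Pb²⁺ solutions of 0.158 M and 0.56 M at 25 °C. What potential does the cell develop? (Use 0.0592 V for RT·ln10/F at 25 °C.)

0.016 V

Both half-cells are Pb²⁺/Pb, so E°_cell = 0. The concentrated side is the cathode; the cell reaction moves Pb²⁺ from high to low concentration with n = 2.
Q = [Pb²⁺]_dilute/[Pb²⁺]_conc = 0.158/0.56 = 0.282.
E = 0 − (0.0592/2) log Q = −(0.0592/2)(-0.550) = 0.0163 V.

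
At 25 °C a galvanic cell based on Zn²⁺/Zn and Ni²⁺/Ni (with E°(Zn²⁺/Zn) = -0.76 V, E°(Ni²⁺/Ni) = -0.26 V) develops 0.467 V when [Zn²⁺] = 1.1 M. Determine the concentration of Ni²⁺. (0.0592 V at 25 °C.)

0.084 M

From the Nernst equation, log Q = n(E° − E)/0.0592 = 2(0.50 − 0.467)/0.0592 = 1.115, so Q = 13.0.
With Q = [Zn²⁺]/[Ni²⁺] and the known concentrations, [Ni²⁺] in the denominator gives [Ni²⁺] = 0.084 M.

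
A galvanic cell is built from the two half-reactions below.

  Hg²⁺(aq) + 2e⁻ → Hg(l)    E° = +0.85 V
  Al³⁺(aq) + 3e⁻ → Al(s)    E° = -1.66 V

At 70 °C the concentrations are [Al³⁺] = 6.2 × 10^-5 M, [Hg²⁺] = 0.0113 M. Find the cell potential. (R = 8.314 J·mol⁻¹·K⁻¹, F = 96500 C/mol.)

The Hg²⁺/Hg couple has the higher reduction potential and acts as the cathode, so E°_cell = +0.85 − (-1.66) = 2.51 V.
Balancing electrons gives n = 6; the reaction quotient is Q = [Al³⁺]^2/[Hg²⁺]^3 = 0.00266.
E = E° − (RT/nF) ln Q = 2.51 − (8.314×343)/(6×96500) × (-5.928) = 2.510 + 0.029 = 2.539 V.

2.54 V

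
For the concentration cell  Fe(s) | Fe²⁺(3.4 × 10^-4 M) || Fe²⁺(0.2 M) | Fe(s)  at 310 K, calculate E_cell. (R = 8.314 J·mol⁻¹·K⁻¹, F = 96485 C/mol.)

0.085 V

Both half-cells are Fe²⁺/Fe, so E°_cell = 0. The concentrated side is the cathode; the cell reaction moves Fe²⁺ from high to low concentration with n = 2.
Q = [Fe²⁺]_dilute/[Fe²⁺]_conc = 3.4 × 10^-4/0.2 = 0.00170.
E = 0 − (RT/nF) ln Q = −((8.314×310)/(2×96485))(-6.377) = 0.0852 V.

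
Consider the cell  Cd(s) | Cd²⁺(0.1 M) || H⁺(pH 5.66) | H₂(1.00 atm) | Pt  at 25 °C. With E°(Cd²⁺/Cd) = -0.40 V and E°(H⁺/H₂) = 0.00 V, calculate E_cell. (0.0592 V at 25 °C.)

The hydrogen couple is the cathode, so E°_cell = 0.40 V; n = 2.
[H⁺] = 10^(−5.66) = 2.2 × 10^-6 M, and Q = [Cd²⁺]·P(H₂) / [H⁺]^2 = 2.09 × 10^10.
E = E° − (0.0592/2) log Q = 0.40 − (0.0592/2)(10.320) = 0.095 V.

0.095 V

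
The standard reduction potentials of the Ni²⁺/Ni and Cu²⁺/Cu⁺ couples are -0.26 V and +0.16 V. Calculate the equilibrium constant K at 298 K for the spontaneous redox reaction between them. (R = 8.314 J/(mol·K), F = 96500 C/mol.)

1.6 × 10^14

E°_cell = +0.16 − (-0.26) = 0.42 V, with n = 2 electrons transferred.
At equilibrium E = 0, so the Nernst equation gives ln K = nFE°/RT = (2)(96500)(0.42)/((8.314)(298)) = 32.72.
K = e^32.72 = 1.6 × 10^14.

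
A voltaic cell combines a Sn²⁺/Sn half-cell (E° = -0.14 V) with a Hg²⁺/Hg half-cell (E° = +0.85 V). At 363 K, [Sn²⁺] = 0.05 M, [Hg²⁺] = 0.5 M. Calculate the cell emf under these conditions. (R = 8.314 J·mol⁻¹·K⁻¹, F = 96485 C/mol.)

1.03 V

The Hg²⁺/Hg couple has the higher reduction potential and acts as the cathode, so E°_cell = +0.85 − (-0.14) = 0.99 V.
Balancing electrons gives n = 2; the reaction quotient is Q = [Sn²⁺]/[Hg²⁺] = 0.100.
E = E° − (RT/nF) ln Q = 0.99 − (8.314×363)/(2×96485) × (-2.303) = 0.990 + 0.036 = 1.026 V.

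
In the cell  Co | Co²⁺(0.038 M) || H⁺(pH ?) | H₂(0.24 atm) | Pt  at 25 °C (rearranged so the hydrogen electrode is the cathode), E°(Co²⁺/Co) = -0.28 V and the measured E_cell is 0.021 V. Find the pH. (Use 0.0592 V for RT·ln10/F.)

pH = 5.40

E°_cell = 0.28 V and n = 2.
log Q = n(E° − E)/0.0592 = 2×(0.28 − 0.021)/0.0592 = 8.750.
With Q = [Co²⁺]·P(H₂) / [H⁺]^2, solving for [H⁺] gives log[H⁺] = -5.395, so pH = 5.40.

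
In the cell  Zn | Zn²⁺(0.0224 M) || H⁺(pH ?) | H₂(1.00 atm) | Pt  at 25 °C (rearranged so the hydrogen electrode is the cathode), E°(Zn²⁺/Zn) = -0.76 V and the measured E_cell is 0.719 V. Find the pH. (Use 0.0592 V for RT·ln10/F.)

E°_cell = 0.76 V and n = 2.
log Q = n(E° − E)/0.0592 = 2×(0.76 − 0.719)/0.0592 = 1.385.
With Q = [Zn²⁺]·P(H₂) / [H⁺]^2, solving for [H⁺] gives log[H⁺] = -1.517, so pH = 1.52.

pH = 1.52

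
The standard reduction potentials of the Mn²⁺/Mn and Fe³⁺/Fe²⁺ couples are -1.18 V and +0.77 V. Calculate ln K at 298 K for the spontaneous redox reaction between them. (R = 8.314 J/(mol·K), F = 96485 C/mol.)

ln K = 151.9

E°_cell = +0.77 − (-1.18) = 1.95 V, with n = 2 electrons transferred.
At equilibrium E = 0, so the Nernst equation gives ln K = nFE°/RT = (2)(96485)(1.95)/((8.314)(298)) = 151.88.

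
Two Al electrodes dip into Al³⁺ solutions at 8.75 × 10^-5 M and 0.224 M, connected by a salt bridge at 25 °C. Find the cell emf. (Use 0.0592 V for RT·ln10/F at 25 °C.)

0.067 V

Both half-cells are Al³⁺/Al, so E°_cell = 0. The concentrated side is the cathode; the cell reaction moves Al³⁺ from high to low concentration with n = 3.
Q = [Al³⁺]_dilute/[Al³⁺]_conc = 8.75 × 10^-5/0.224 = 3.91 × 10^-4.
E = 0 − (0.0592/3) log Q = −(0.0592/3)(-3.408) = 0.0673 V.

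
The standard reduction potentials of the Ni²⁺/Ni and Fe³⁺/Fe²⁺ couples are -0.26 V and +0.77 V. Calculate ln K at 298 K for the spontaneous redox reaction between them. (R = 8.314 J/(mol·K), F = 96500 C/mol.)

E°_cell = +0.77 − (-0.26) = 1.03 V, with n = 2 electrons transferred.
At equilibrium E = 0, so the Nernst equation gives ln K = nFE°/RT = (2)(96500)(1.03)/((8.314)(298)) = 80.24.

ln K = 80.2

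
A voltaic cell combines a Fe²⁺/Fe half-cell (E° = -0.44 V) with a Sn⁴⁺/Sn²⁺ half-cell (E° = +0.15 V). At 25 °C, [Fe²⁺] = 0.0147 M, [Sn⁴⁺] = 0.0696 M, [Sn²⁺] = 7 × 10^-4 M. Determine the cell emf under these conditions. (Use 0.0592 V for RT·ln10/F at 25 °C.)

0.703 V

The Sn⁴⁺/Sn²⁺ couple has the higher reduction potential and acts as the cathode, so E°_cell = +0.15 − (-0.44) = 0.59 V.
Balancing electrons gives n = 2; the reaction quotient is Q = [Fe²⁺]·[Sn²⁺]/[Sn⁴⁺] = 1.48 × 10^-4.
At 25 °C, E = E° − (0.0592/n) log Q = 0.59 − (0.0592/2)(-3.830) = 0.590 + 0.113 = 0.703 V.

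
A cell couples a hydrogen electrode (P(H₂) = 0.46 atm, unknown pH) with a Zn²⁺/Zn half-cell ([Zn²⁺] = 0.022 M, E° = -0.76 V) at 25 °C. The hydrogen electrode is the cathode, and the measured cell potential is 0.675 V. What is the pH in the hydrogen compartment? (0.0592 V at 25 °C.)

E°_cell = 0.76 V and n = 2.
log Q = n(E° − E)/0.0592 = 2×(0.76 − 0.675)/0.0592 = 2.872.
With Q = [Zn²⁺]·P(H₂) / [H⁺]^2, solving for [H⁺] gives log[H⁺] = -2.433, so pH = 2.43.

pH = 2.43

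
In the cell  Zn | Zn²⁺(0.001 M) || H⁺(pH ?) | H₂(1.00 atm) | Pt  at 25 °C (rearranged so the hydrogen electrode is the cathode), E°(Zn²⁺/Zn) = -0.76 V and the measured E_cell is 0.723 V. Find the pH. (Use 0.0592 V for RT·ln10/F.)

pH = 2.13

E°_cell = 0.76 V and n = 2.
log Q = n(E° − E)/0.0592 = 2×(0.76 − 0.723)/0.0592 = 1.250.
With Q = [Zn²⁺]·P(H₂) / [H⁺]^2, solving for [H⁺] gives log[H⁺] = -2.125, so pH = 2.13.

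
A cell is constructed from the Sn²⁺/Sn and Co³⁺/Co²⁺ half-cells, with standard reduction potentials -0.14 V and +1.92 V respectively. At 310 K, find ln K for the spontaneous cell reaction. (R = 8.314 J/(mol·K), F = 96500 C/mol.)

ln K = 154.3

E°_cell = +1.92 − (-0.14) = 2.06 V, with n = 2 electrons transferred.
At equilibrium E = 0, so the Nernst equation gives ln K = nFE°/RT = (2)(96500)(2.06)/((8.314)(310)) = 154.26.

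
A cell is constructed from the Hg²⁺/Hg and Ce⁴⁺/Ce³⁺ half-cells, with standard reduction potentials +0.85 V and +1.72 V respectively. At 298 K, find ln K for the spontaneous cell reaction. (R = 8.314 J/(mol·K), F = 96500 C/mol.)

E°_cell = +1.72 − (+0.85) = 0.87 V, with n = 2 electrons transferred.
At equilibrium E = 0, so the Nernst equation gives ln K = nFE°/RT = (2)(96500)(0.87)/((8.314)(298)) = 67.77.

ln K = 67.8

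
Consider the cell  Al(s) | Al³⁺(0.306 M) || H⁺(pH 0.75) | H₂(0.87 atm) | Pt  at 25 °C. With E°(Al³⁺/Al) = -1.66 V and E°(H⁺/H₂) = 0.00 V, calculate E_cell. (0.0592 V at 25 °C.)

The hydrogen couple is the cathode, so E°_cell = 1.66 V; n = 6.
[H⁺] = 10^(−0.75) = 0.18 M, and Q = [Al³⁺]^2·P(H₂)^3 / [H⁺]^6 = 1950.
E = E° − (0.0592/6) log Q = 1.66 − (0.0592/6)(3.290) = 1.628 V.

1.63 V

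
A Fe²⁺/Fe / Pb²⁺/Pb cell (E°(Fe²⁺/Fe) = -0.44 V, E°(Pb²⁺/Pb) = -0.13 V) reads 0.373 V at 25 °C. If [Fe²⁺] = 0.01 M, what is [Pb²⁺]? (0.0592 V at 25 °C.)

From the Nernst equation, log Q = n(E° − E)/0.0592 = 2(0.31 − 0.373)/0.0592 = -2.128, so Q = 0.00744.
With Q = [Fe²⁺]/[Pb²⁺] and the known concentrations, [Pb²⁺] in the denominator gives [Pb²⁺] = 1.3 M.

1.3 M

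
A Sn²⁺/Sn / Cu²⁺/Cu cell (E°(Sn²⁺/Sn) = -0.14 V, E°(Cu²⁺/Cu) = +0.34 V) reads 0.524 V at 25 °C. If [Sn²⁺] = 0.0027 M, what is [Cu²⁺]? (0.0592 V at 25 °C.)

From the Nernst equation, log Q = n(E° − E)/0.0592 = 2(0.48 − 0.524)/0.0592 = -1.486, so Q = 0.0326.
With Q = [Sn²⁺]/[Cu²⁺] and the known concentrations, [Cu²⁺] in the denominator gives [Cu²⁺] = 0.083 M.

0.083 M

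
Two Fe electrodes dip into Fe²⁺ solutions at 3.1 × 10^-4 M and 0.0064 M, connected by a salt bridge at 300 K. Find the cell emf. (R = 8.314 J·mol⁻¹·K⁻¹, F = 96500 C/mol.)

0.039 V

Both half-cells are Fe²⁺/Fe, so E°_cell = 0. The concentrated side is the cathode; the cell reaction moves Fe²⁺ from high to low concentration with n = 2.
Q = [Fe²⁺]_dilute/[Fe²⁺]_conc = 3.1 × 10^-4/0.0064 = 0.0484.
E = 0 − (RT/nF) ln Q = −((8.314×300)/(2×96500))(-3.027) = 0.0391 V.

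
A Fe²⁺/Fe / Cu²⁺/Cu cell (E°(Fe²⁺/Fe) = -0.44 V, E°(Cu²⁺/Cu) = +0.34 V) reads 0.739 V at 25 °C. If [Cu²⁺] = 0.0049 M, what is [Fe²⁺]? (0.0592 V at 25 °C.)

0.12 M

From the Nernst equation, log Q = n(E° − E)/0.0592 = 2(0.78 − 0.739)/0.0592 = 1.385, so Q = 24.3.
With Q = [Fe²⁺]/[Cu²⁺] and the known concentrations, [Fe²⁺] in the numerator gives [Fe²⁺] = 0.12 M.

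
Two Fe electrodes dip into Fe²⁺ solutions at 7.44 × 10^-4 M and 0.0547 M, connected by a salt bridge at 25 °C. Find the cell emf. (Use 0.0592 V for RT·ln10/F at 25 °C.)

0.055 V

Both half-cells are Fe²⁺/Fe, so E°_cell = 0. The concentrated side is the cathode; the cell reaction moves Fe²⁺ from high to low concentration with n = 2.
Q = [Fe²⁺]_dilute/[Fe²⁺]_conc = 7.44 × 10^-4/0.0547 = 0.0136.
E = 0 − (0.0592/2) log Q = −(0.0592/2)(-1.866) = 0.0552 V.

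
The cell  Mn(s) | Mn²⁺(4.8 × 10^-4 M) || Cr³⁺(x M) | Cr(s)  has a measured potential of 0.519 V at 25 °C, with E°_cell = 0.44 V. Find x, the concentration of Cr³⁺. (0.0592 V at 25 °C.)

From the Nernst equation, log Q = n(E° − E)/0.0592 = 6(0.44 − 0.519)/0.0592 = -8.007, so Q = 9.85 × 10^-9.
With Q = [Mn²⁺]^3/[Cr³⁺]^2 and the known concentrations, [Cr³⁺]^2 in the denominator gives [Cr³⁺] = 0.11 M.

0.11 M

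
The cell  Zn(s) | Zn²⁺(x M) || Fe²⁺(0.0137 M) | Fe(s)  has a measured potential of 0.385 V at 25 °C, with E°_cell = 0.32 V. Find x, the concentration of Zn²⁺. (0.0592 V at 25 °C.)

8.7 × 10^-5 M

From the Nernst equation, log Q = n(E° − E)/0.0592 = 2(0.32 − 0.385)/0.0592 = -2.196, so Q = 0.00637.
With Q = [Zn²⁺]/[Fe²⁺] and the known concentrations, [Zn²⁺] in the numerator gives [Zn²⁺] = 8.7 × 10^-5 M.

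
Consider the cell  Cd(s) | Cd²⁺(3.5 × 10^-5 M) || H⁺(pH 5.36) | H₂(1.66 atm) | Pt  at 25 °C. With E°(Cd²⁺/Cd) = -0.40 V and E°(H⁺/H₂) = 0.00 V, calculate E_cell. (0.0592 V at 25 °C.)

The hydrogen couple is the cathode, so E°_cell = 0.40 V; n = 2.
[H⁺] = 10^(−5.36) = 4.4 × 10^-6 M, and Q = [Cd²⁺]·P(H₂) / [H⁺]^2 = 3.05 × 10^6.
E = E° − (0.0592/2) log Q = 0.40 − (0.0592/2)(6.484) = 0.208 V.

0.21 V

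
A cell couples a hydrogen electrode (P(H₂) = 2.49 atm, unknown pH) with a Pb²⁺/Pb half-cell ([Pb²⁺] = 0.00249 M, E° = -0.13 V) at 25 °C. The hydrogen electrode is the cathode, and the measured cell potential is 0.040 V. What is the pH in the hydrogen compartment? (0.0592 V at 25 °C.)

pH = 2.62

E°_cell = 0.13 V and n = 2.
log Q = n(E° − E)/0.0592 = 2×(0.13 − 0.040)/0.0592 = 3.041.
With Q = [Pb²⁺]·P(H₂) / [H⁺]^2, solving for [H⁺] gives log[H⁺] = -2.624, so pH = 2.62.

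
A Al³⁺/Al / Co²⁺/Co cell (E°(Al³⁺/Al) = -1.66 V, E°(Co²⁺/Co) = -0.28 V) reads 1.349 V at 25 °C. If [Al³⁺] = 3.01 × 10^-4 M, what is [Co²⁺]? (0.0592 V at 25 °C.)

4 × 10^-4 M

From the Nernst equation, log Q = n(E° − E)/0.0592 = 6(1.38 − 1.349)/0.0592 = 3.142, so Q = 1390.
With Q = [Al³⁺]^2/[Co²⁺]^3 and the known concentrations, [Co²⁺]^3 in the denominator gives [Co²⁺] = 4 × 10^-4 M.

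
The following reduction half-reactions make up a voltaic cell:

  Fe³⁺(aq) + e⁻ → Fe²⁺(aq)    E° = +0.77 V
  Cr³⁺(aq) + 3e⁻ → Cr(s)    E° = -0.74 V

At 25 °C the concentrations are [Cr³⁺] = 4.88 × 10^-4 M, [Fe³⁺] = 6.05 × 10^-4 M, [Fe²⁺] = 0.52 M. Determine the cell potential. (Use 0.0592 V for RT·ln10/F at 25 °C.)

The Fe³⁺/Fe²⁺ couple has the higher reduction potential and acts as the cathode, so E°_cell = +0.77 − (-0.74) = 1.51 V.
Balancing electrons gives n = 3; the reaction quotient is Q = [Cr³⁺]·[Fe²⁺]^3/[Fe³⁺]^3 = 3.1 × 10^5.
At 25 °C, E = E° − (0.0592/n) log Q = 1.51 − (0.0592/3)(5.491) = 1.510 − 0.108 = 1.402 V.

1.40 V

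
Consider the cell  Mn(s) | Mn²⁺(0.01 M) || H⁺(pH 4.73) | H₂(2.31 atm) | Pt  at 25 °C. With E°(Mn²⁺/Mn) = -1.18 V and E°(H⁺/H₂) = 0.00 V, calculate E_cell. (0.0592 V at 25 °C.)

The hydrogen couple is the cathode, so E°_cell = 1.18 V; n = 2.
[H⁺] = 10^(−4.73) = 1.9 × 10^-5 M, and Q = [Mn²⁺]·P(H₂) / [H⁺]^2 = 6.66 × 10^7.
E = E° − (0.0592/2) log Q = 1.18 − (0.0592/2)(7.824) = 0.948 V.

0.95 V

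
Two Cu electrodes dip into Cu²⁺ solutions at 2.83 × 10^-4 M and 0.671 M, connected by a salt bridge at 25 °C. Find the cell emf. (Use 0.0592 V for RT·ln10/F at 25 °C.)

0.100 V

Both half-cells are Cu²⁺/Cu, so E°_cell = 0. The concentrated side is the cathode; the cell reaction moves Cu²⁺ from high to low concentration with n = 2.
Q = [Cu²⁺]_dilute/[Cu²⁺]_conc = 2.83 × 10^-4/0.671 = 4.22 × 10^-4.
E = 0 − (0.0592/2) log Q = −(0.0592/2)(-3.375) = 0.0999 V.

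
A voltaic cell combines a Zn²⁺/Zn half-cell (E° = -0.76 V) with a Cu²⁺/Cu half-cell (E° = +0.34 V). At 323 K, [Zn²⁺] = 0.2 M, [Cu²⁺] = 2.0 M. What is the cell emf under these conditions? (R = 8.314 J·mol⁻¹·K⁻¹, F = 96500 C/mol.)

The Cu²⁺/Cu couple has the higher reduction potential and acts as the cathode, so E°_cell = +0.34 − (-0.76) = 1.10 V.
Balancing electrons gives n = 2; the reaction quotient is Q = [Zn²⁺]/[Cu²⁺] = 0.100.
E = E° − (RT/nF) ln Q = 1.10 − (8.314×323)/(2×96500) × (-2.303) = 1.100 + 0.032 = 1.132 V.

1.13 V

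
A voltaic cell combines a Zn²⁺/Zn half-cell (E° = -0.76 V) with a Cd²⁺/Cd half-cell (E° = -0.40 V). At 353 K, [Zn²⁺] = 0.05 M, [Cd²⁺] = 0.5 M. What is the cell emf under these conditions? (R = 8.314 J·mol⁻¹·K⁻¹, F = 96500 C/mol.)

The Cd²⁺/Cd couple has the higher reduction potential and acts as the cathode, so E°_cell = -0.40 − (-0.76) = 0.36 V.
Balancing electrons gives n = 2; the reaction quotient is Q = [Zn²⁺]/[Cd²⁺] = 0.100.
E = E° − (RT/nF) ln Q = 0.36 − (8.314×353)/(2×96500) × (-2.303) = 0.360 + 0.035 = 0.395 V.

0.395 V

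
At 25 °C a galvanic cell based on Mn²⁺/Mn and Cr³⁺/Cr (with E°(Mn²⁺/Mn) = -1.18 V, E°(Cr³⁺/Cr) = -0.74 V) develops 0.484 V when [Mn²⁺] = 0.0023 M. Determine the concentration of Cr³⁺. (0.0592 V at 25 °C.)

From the Nernst equation, log Q = n(E° − E)/0.0592 = 6(0.44 − 0.484)/0.0592 = -4.459, so Q = 3.47 × 10^-5.
With Q = [Mn²⁺]^3/[Cr³⁺]^2 and the known concentrations, [Cr³⁺]^2 in the denominator gives [Cr³⁺] = 0.019 M.

0.019 M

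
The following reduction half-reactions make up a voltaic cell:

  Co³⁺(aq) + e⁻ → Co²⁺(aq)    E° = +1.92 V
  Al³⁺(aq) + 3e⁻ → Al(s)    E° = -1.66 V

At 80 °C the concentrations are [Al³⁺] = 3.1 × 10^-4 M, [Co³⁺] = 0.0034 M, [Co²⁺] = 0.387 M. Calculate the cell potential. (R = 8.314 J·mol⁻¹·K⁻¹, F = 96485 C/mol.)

3.52 V

The Co³⁺/Co²⁺ couple has the higher reduction potential and acts as the cathode, so E°_cell = +1.92 − (-1.66) = 3.58 V.
Balancing electrons gives n = 3; the reaction quotient is Q = [Al³⁺]·[Co²⁺]^3/[Co³⁺]^3 = 457.
E = E° − (RT/nF) ln Q = 3.58 − (8.314×353)/(3×96485) × (6.125) = 3.580 − 0.062 = 3.518 V.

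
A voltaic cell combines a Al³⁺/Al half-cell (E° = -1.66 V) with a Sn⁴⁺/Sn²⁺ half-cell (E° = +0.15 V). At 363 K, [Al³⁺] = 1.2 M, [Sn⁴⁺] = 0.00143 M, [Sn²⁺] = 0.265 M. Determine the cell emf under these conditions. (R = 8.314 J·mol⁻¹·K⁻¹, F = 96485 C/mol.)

1.73 V

The Sn⁴⁺/Sn²⁺ couple has the higher reduction potential and acts as the cathode, so E°_cell = +0.15 − (-1.66) = 1.81 V.
Balancing electrons gives n = 6; the reaction quotient is Q = [Al³⁺]^2·[Sn²⁺]^3/[Sn⁴⁺]^3 = 9.16 × 10^6.
E = E° − (RT/nF) ln Q = 1.81 − (8.314×363)/(6×96485) × (16.031) = 1.810 − 0.084 = 1.726 V.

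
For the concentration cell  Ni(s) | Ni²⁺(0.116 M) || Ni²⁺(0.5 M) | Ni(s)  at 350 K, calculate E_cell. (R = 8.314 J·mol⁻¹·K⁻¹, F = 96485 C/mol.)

Both half-cells are Ni²⁺/Ni, so E°_cell = 0. The concentrated side is the cathode; the cell reaction moves Ni²⁺ from high to low concentration with n = 2.
Q = [Ni²⁺]_dilute/[Ni²⁺]_conc = 0.116/0.5 = 0.232.
E = 0 − (RT/nF) ln Q = −((8.314×350)/(2×96485))(-1.461) = 0.0220 V.

0.022 V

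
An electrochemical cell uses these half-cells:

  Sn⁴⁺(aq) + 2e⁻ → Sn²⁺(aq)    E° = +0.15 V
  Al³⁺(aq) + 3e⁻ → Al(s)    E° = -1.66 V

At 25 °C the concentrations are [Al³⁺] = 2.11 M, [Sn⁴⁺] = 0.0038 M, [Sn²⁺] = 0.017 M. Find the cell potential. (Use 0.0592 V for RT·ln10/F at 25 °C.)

1.78 V

The Sn⁴⁺/Sn²⁺ couple has the higher reduction potential and acts as the cathode, so E°_cell = +0.15 − (-1.66) = 1.81 V.
Balancing electrons gives n = 6; the reaction quotient is Q = [Al³⁺]^2·[Sn²⁺]^3/[Sn⁴⁺]^3 = 399.
At 25 °C, E = E° − (0.0592/n) log Q = 1.81 − (0.0592/6)(2.601) = 1.810 − 0.026 = 1.784 V.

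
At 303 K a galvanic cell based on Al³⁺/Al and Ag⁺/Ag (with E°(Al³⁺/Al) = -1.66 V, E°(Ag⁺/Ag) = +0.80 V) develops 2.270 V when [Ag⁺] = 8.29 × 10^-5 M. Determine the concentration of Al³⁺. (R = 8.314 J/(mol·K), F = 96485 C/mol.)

0.0017 M

From the Nernst equation, ln Q = nF(E° − E)/RT = 3×96485×(2.46 − 2.270)/(8.314×303) = 21.831, so Q = 3.03 × 10^9.
With Q = [Al³⁺]/[Ag⁺]^3 and the known concentrations, [Al³⁺] in the numerator gives [Al³⁺] = 0.0017 M.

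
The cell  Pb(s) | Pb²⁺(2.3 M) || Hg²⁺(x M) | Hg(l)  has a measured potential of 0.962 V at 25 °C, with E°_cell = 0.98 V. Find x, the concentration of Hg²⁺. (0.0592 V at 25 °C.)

From the Nernst equation, log Q = n(E° − E)/0.0592 = 2(0.98 − 0.962)/0.0592 = 0.608, so Q = 4.06.
With Q = [Pb²⁺]/[Hg²⁺] and the known concentrations, [Hg²⁺] in the denominator gives [Hg²⁺] = 0.57 M.

0.57 M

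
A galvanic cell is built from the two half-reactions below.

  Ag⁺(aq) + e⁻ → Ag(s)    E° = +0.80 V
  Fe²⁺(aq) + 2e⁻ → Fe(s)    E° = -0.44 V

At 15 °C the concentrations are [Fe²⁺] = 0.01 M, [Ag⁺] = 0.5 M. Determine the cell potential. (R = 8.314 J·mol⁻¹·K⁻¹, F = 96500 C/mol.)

The Ag⁺/Ag couple has the higher reduction potential and acts as the cathode, so E°_cell = +0.80 − (-0.44) = 1.24 V.
Balancing electrons gives n = 2; the reaction quotient is Q = [Fe²⁺]/[Ag⁺]^2 = 0.0400.
E = E° − (RT/nF) ln Q = 1.24 − (8.314×288)/(2×96500) × (-3.219) = 1.240 + 0.040 = 1.280 V.

1.28 V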